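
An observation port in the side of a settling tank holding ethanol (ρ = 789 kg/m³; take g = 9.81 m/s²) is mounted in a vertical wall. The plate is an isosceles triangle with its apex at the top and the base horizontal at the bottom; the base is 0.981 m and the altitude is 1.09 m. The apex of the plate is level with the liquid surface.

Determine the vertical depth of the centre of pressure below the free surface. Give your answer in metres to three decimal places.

γ = ρg = 789 × 9.81 / 1000 = 7.74009 kN/m³.
With the apex up, the centroid sits 2h/3 = 2 × 1.09/3 = 0.726667 m below the apex, so the centroid depth is h_c = 0.726667 m.
A = ½ × 0.981 × 1.09 = 0.534645 m².
Resultant F = γ·h_c·A = 7.74009 × 0.726667 × 0.534645 = 3.00709 kN.
I_c = b·h³/36 = 0.981 × 1.09³/36 = 0.0352895 m⁴.
Centre of pressure: y_p = y_c + I_c/(y_c·A) = 0.726667 + 0.0352895/(0.726667 × 0.534645) = 0.726667 + 0.0908332 = 0.8175 m along the plane.

h_p = 0.818 m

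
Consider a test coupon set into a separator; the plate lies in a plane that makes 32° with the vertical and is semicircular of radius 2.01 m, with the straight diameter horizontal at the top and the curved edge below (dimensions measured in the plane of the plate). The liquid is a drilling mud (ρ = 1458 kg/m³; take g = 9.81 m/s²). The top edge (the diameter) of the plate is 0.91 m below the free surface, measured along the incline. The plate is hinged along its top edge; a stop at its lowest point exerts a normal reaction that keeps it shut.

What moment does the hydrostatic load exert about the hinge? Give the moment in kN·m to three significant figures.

γ = ρg = 1458 × 9.81 / 1000 = 14.30298 kN/m³.
The plate makes 32° with the vertical, i.e. θ = 90° − 32° = 58° to the horizontal. Measuring y along the incline from the free-surface line, vertical depth h = y·sinθ with sinθ = 0.848048.
The centroid of a semicircle lies 4r/(3π) = 0.85307 m from the diameter, here below the top edge, so y_c = 0.91 + 0.85307 = 1.76307 m and h_c = 1.76307 × 0.848048 = 1.49517 m.
A = πr²/2 = π × 2.01²/2 = 6.34617 m².
Resultant F = γ·h_c·A = 14.30298 × 1.49517 × 6.34617 = 135.715 kN.
I_c = (π/8 − 8/(9π))·r⁴ = 0.109757 × 2.01⁴ = 1.7915 m⁴.
Centre of pressure: y_p = y_c + I_c/(y_c·A) = 1.76307 + 1.7915/(1.76307 × 6.34617) = 1.76307 + 0.160116 = 1.92319 m along the plane.
The resultant acts 0.85307 + 0.160116 = 1.01319 m (along the plate) below the hinge at the top edge, so the moment about the hinge is M = F × 1.01319 = 135.715 × 1.01319 = 137.505 kN·m.

M ≈ 138 kN·m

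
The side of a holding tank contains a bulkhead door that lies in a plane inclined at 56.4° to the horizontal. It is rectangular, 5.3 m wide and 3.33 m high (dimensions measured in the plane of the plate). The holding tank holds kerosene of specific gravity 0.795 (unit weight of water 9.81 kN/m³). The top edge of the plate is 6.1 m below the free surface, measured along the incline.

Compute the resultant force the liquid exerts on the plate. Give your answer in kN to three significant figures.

F ≈ 890 kN

γ = 0.795 × 9.81 = 7.79895 kN/m³.
Let θ = 56.4° be the plate's angle to the horizontal; measure y along the incline from where the plane meets the free surface. Vertical depth h = y·sinθ with sinθ = 0.832921.
The centroid lies 3.33/2 = 1.665 m below the top edge, so y_c = 6.1 + 1.665 = 7.765 m and h_c = 7.765 × 0.832921 = 6.46763 m.
A = 5.3 × 3.33 = 17.649 m².
Resultant F = γ·h_c·A = 7.79895 × 6.46763 × 17.649 = 890.228 kN.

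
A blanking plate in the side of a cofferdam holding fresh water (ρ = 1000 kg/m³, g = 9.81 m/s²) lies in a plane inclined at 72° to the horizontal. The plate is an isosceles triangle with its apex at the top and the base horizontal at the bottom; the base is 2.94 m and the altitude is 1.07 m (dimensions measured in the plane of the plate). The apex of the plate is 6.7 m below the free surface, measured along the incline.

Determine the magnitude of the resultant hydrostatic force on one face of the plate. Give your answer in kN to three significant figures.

γ = ρg = 1000 × 9.81 = 9810 N/m³ = 9.81 kN/m³.
Let θ = 72° be the plate's angle to the horizontal; measure y along the incline from where the plane meets the free surface. Vertical depth h = y·sinθ with sinθ = 0.951057.
With the apex up, the centroid sits 2h/3 = 2 × 1.07/3 = 0.713333 m below the apex, so y_c = 6.7 + 0.713333 = 7.41333 m and h_c = 7.41333 × 0.951057 = 7.0505 m.
A = ½ × 2.94 × 1.07 = 1.5729 m².
Resultant F = γ·h_c·A = 9.81 × 7.0505 × 1.5729 = 108.79 kN.

F ≈ 109 kN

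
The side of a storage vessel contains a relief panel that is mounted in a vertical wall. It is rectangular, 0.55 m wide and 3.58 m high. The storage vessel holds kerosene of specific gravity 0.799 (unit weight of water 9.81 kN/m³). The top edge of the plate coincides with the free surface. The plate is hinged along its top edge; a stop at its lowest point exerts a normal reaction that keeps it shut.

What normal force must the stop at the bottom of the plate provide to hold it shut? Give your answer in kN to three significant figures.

P ≈ 18.4 kN

γ = 0.799 × 9.81 = 7.83819 kN/m³.
The centroid lies 3.58/2 = 1.79 m below the top edge, so the centroid depth is h_c = 1.79 m.
A = 0.55 × 3.58 = 1.969 m².
Resultant F = γ·h_c·A = 7.83819 × 1.79 × 1.969 = 27.6258 kN.
I_c = b·h³/12 = 0.55 × 3.58³/12 = 2.10296 m⁴.
Centre of pressure: y_p = y_c + I_c/(y_c·A) = 1.79 + 2.10296/(1.79 × 1.969) = 1.79 + 0.596667 = 2.38667 m along the plane.
The resultant acts 1.79 + 0.596667 = 2.38667 m (along the plate) below the hinge at the top edge, so the moment about the hinge is M = F × 2.38667 = 27.6258 × 2.38667 = 65.9337 kN·m.
A normal force at the bottom, 3.58 m from the hinge, must supply this moment: P = 65.9337/3.58 = 18.4172 kN.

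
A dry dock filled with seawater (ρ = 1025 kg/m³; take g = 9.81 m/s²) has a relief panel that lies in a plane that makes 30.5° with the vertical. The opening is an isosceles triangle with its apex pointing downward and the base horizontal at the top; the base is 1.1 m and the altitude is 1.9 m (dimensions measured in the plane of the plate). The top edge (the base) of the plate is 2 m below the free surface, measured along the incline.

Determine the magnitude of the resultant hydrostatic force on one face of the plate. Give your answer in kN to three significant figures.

γ = ρg = 1025 × 9.81 / 1000 = 10.05525 kN/m³.
The plate makes 30.5° with the vertical, i.e. θ = 90° − 30.5° = 59.5° to the horizontal. Measuring y along the incline from the free-surface line, vertical depth h = y·sinθ with sinθ = 0.861629.
With the apex down, the centroid sits h/3 = 1.9/3 = 0.633333 m below the base (the top edge), so y_c = 2 + 0.633333 = 2.63333 m and h_c = 2.63333 × 0.861629 = 2.26895 m.
A = ½ × 1.1 × 1.9 = 1.045 m².
Resultant F = γ·h_c·A = 10.05525 × 2.26895 × 1.045 = 23.8415 kN.

F ≈ 23.8 kN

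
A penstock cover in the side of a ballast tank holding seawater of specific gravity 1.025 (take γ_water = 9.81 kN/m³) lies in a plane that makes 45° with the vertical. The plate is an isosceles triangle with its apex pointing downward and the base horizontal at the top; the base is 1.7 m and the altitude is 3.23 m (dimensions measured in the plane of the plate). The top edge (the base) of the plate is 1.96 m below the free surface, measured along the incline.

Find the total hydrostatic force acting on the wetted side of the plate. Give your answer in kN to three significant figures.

γ = 1.025 × 9.81 = 10.05525 kN/m³.
The plate makes 45° with the vertical, i.e. θ = 90° − 45° = 45° to the horizontal. Measuring y along the incline from the free-surface line, vertical depth h = y·sinθ with sinθ = 0.707107.
With the apex down, the centroid sits h/3 = 3.23/3 = 1.07667 m below the base (the top edge), so y_c = 1.96 + 1.07667 = 3.03667 m and h_c = 3.03667 × 0.707107 = 2.14725 m.
A = ½ × 1.7 × 3.23 = 2.7455 m².
Resultant F = γ·h_c·A = 10.05525 × 2.14725 × 2.7455 = 59.2785 kN.

F ≈ 59.3 kN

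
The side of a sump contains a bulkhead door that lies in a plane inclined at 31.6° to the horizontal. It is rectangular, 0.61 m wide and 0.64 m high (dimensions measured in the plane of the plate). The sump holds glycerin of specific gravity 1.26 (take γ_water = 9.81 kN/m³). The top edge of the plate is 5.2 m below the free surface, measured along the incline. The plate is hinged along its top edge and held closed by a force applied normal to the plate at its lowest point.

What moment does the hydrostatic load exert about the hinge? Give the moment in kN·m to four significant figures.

γ = 1.26 × 9.81 = 12.3606 kN/m³.
Let θ = 31.6° be the plate's angle to the horizontal; measure y along the incline from where the plane meets the free surface. Vertical depth h = y·sinθ with sinθ = 0.523986.
The centroid lies 0.64/2 = 0.32 m below the top edge, so y_c = 5.2 + 0.32 = 5.52 m and h_c = 5.52 × 0.523986 = 2.8924 m.
A = 0.61 × 0.64 = 0.3904 m².
Resultant F = γ·h_c·A = 12.3606 × 2.8924 × 0.3904 = 13.9575 kN.
I_c = b·h³/12 = 0.61 × 0.64³/12 = 0.0133257 m⁴.
Centre of pressure: y_p = y_c + I_c/(y_c·A) = 5.52 + 0.0133257/(5.52 × 0.3904) = 5.52 + 0.0061836 = 5.52618 m along the plane.
The resultant acts 0.32 + 0.0061836 = 0.326184 m (along the plate) below the hinge at the top edge, so the moment about the hinge is M = F × 0.326184 = 13.9575 × 0.326184 = 4.55271 kN·m.

M ≈ 4.553 kN·m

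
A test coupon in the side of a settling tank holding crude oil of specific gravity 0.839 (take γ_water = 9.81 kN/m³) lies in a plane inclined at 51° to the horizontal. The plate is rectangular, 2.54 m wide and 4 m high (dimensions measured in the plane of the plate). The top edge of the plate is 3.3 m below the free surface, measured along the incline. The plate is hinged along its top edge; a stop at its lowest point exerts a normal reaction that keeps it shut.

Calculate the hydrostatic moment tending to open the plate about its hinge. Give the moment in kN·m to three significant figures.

M ≈ 776 kN·m

γ = 0.839 × 9.81 = 8.23059 kN/m³.
Let θ = 51° be the plate's angle to the horizontal; measure y along the incline from where the plane meets the free surface. Vertical depth h = y·sinθ with sinθ = 0.777146.
The centroid lies 4/2 = 2 m below the top edge, so y_c = 3.3 + 2 = 5.3 m and h_c = 5.3 × 0.777146 = 4.11887 m.
A = 2.54 × 4 = 10.16 m².
Resultant F = γ·h_c·A = 8.23059 × 4.11887 × 10.16 = 344.431 kN.
I_c = b·h³/12 = 2.54 × 4³/12 = 13.5467 m⁴.
Centre of pressure: y_p = y_c + I_c/(y_c·A) = 5.3 + 13.5467/(5.3 × 10.16) = 5.3 + 0.251573 = 5.55157 m along the plane.
The resultant acts 2 + 0.251573 = 2.25157 m (along the plate) below the hinge at the top edge, so the moment about the hinge is M = F × 2.25157 = 344.431 × 2.25157 = 775.511 kN·m.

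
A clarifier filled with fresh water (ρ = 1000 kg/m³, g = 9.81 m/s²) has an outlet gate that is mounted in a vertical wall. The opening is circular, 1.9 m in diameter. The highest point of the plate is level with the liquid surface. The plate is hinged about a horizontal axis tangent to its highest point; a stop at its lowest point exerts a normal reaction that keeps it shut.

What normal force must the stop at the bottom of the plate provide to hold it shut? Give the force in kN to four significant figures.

P ≈ 16.51 kN

γ = ρg = 1000 × 9.81 = 9810 N/m³ = 9.81 kN/m³.
The centroid is at the centre, 0.95 m below the top of the plate, so the centroid depth is h_c = 0.95 m.
A = π(0.95)² = 2.83529 m².
Resultant F = γ·h_c·A = 9.81 × 0.95 × 2.83529 = 26.4235 kN.
I_c = πr⁴/4 = π × 0.95⁴/4 = 0.639712 m⁴.
Centre of pressure: y_p = y_c + I_c/(y_c·A) = 0.95 + 0.639712/(0.95 × 2.83529) = 0.95 + 0.2375 = 1.1875 m along the plane.
The resultant acts 0.95 + 0.2375 = 1.1875 m (along the plate) below the hinge at the top edge, so the moment about the hinge is M = F × 1.1875 = 26.4235 × 1.1875 = 31.3779 kN·m.
A normal force at the bottom, 1.9 m from the hinge, must supply this moment: P = 31.3779/1.9 = 16.5147 kN.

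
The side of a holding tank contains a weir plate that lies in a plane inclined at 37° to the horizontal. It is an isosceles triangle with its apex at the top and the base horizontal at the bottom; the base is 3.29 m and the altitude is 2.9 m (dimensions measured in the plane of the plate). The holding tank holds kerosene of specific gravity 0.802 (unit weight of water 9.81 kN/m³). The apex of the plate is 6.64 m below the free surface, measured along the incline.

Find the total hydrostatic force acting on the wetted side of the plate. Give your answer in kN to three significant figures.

F ≈ 194 kN

γ = 0.802 × 9.81 = 7.86762 kN/m³.
Let θ = 37° be the plate's angle to the horizontal; measure y along the incline from where the plane meets the free surface. Vertical depth h = y·sinθ with sinθ = 0.601815.
With the apex up, the centroid sits 2h/3 = 2 × 2.9/3 = 1.93333 m below the apex, so y_c = 6.64 + 1.93333 = 8.57333 m and h_c = 8.57333 × 0.601815 = 5.15956 m.
A = ½ × 3.29 × 2.9 = 4.7705 m².
Resultant F = γ·h_c·A = 7.86762 × 5.15956 × 4.7705 = 193.651 kN.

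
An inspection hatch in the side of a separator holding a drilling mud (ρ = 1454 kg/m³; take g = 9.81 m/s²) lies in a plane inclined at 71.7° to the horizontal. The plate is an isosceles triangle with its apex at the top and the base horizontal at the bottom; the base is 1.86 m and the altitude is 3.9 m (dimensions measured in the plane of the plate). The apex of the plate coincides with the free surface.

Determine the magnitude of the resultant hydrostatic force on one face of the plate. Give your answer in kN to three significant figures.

γ = ρg = 1454 × 9.81 / 1000 = 14.26374 kN/m³.
Let θ = 71.7° be the plate's angle to the horizontal; measure y along the incline from where the plane meets the free surface. Vertical depth h = y·sinθ with sinθ = 0.949425.
With the apex up, the centroid sits 2h/3 = 2 × 3.9/3 = 2.6 m below the apex, so y_c = 2.6 m and h_c = 2.6 × 0.949425 = 2.4685 m.
A = ½ × 1.86 × 3.9 = 3.627 m².
Resultant F = γ·h_c·A = 14.26374 × 2.4685 × 3.627 = 127.707 kN.

F ≈ 128 kN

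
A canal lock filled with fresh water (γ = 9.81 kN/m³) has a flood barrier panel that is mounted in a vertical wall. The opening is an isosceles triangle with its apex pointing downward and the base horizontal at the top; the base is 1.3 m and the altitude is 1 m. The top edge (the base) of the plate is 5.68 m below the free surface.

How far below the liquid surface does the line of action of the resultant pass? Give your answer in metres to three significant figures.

h_p = 6.02 m

γ = 9.81 kN/m³.
With the apex down, the centroid sits h/3 = 1/3 = 0.333333 m below the base (the top edge), so the centroid depth is h_c = 5.68 + 0.333333 = 6.01333 m.
A = ½ × 1.3 × 1 = 0.65 m².
Resultant F = γ·h_c·A = 9.81 × 6.01333 × 0.65 = 38.344 kN.
I_c = b·h³/36 = 1.3 × 1³/36 = 0.0361111 m⁴.
Centre of pressure: y_p = y_c + I_c/(y_c·A) = 6.01333 + 0.0361111/(6.01333 × 0.65) = 6.01333 + 0.00923873 = 6.02257 m along the plane.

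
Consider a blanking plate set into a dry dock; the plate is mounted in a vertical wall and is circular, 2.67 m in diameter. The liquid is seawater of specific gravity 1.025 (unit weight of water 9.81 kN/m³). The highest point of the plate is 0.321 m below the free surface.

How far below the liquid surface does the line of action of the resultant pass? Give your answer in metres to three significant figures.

γ = 1.025 × 9.81 = 10.05525 kN/m³.
The centroid is at the centre, 1.335 m below the top of the plate, so the centroid depth is h_c = 0.321 + 1.335 = 1.656 m.
A = π(1.335)² = 5.59902 m².
Resultant F = γ·h_c·A = 10.05525 × 1.656 × 5.59902 = 93.232 kN.
I_c = πr⁴/4 = π × 1.335⁴/4 = 2.49468 m⁴.
Centre of pressure: y_p = y_c + I_c/(y_c·A) = 1.656 + 2.49468/(1.656 × 5.59902) = 1.656 + 0.269056 = 1.92506 m along the plane.

h_p = 1.93 m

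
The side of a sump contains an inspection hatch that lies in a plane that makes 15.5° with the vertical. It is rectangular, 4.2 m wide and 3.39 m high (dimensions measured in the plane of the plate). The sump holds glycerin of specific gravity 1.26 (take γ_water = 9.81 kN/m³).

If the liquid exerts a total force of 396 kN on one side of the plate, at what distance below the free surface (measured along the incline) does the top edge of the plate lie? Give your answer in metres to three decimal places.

γ = 1.26 × 9.81 = 12.3606 kN/m³.
A = 4.2 × 3.39 = 14.238 m².
From F = γ·h_c·A, the centroid depth is h_c = 396/(12.3606 × 14.238) = 2.25012 m.
The plate makes 15.5° with the vertical, i.e. θ = 90° − 15.5° = 74.5° to the horizontal. Measuring y along the incline from the free-surface line, vertical depth h = y·sinθ with sinθ = 0.963630.
Along the incline, y_c = h_c/sinθ = 2.25012/0.963630 = 2.33505 m.
The centroid lies 3.39/2 = 1.695 m below the top edge, so the top edge sits at y_top = 2.33505 − 1.695 = 0.64005 m along the incline.

y_top ≈ 0.640 m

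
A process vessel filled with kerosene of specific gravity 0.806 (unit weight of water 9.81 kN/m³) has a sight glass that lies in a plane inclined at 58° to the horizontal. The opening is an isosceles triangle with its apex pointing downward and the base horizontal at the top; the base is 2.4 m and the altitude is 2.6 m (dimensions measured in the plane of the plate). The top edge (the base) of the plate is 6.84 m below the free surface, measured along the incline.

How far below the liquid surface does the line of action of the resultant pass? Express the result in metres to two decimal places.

γ = 0.806 × 9.81 = 7.90686 kN/m³.
Let θ = 58° be the plate's angle to the horizontal; measure y along the incline from where the plane meets the free surface. Vertical depth h = y·sinθ with sinθ = 0.848048.
With the apex down, the centroid sits h/3 = 2.6/3 = 0.866667 m below the base (the top edge), so y_c = 6.84 + 0.866667 = 7.70667 m and h_c = 7.70667 × 0.848048 = 6.53563 m.
A = ½ × 2.4 × 2.6 = 3.12 m².
Resultant F = γ·h_c·A = 7.90686 × 6.53563 × 3.12 = 161.23 kN.
I_c = b·h³/36 = 2.4 × 2.6³/36 = 1.17173 m⁴.
Centre of pressure: y_p = y_c + I_c/(y_c·A) = 7.70667 + 1.17173/(7.70667 × 3.12) = 7.70667 + 0.0487311 = 7.7554 m along the plane.
Vertically, h_p = y_p·sinθ = 7.7554 × 0.848048 = 6.57695 m.

h_p = 6.58 m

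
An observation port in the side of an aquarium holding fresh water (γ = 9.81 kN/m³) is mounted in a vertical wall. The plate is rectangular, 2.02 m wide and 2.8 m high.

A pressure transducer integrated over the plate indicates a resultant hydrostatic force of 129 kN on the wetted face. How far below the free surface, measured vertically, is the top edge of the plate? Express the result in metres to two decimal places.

γ = 9.81 kN/m³.
A = 2.02 × 2.8 = 5.656 m².
From F = γ·h_c·A, the centroid depth is h_c = 129/(9.81 × 5.656) = 2.32494 m.
The centroid lies 2.8/2 = 1.4 m below the top edge, so the top edge sits at h_top = 2.32494 − 1.4 = 0.92494 m below the surface.

d_top ≈ 0.92 m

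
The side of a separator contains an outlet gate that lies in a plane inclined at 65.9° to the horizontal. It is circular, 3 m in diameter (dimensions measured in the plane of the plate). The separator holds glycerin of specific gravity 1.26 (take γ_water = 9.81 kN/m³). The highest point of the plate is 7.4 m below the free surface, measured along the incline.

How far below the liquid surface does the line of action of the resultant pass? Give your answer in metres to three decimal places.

h_p = 8.182 m

γ = 1.26 × 9.81 = 12.3606 kN/m³.
Let θ = 65.9° be the plate's angle to the horizontal; measure y along the incline from where the plane meets the free surface. Vertical depth h = y·sinθ with sinθ = 0.912834.
The centroid is at the centre, 1.5 m below the top of the plate, so y_c = 7.4 + 1.5 = 8.9 m and h_c = 8.9 × 0.912834 = 8.12422 m.
A = π(1.5)² = 7.06858 m².
Resultant F = γ·h_c·A = 12.3606 × 8.12422 × 7.06858 = 709.828 kN.
I_c = πr⁴/4 = π × 1.5⁴/4 = 3.97608 m⁴.
Centre of pressure: y_p = y_c + I_c/(y_c·A) = 8.9 + 3.97608/(8.9 × 7.06858) = 8.9 + 0.0632023 = 8.9632 m along the plane.
Vertically, h_p = y_p·sinθ = 8.9632 × 0.912834 = 8.18191 m.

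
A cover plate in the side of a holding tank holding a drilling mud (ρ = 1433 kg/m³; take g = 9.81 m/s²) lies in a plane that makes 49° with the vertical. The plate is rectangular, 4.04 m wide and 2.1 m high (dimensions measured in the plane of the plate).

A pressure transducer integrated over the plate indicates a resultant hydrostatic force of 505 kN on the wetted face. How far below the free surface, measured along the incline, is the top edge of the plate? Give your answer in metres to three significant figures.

γ = ρg = 1433 × 9.81 / 1000 = 14.05773 kN/m³.
A = 4.04 × 2.1 = 8.484 m².
From F = γ·h_c·A, the centroid depth is h_c = 505/(14.05773 × 8.484) = 4.23424 m.
The plate makes 49° with the vertical, i.e. θ = 90° − 49° = 41° to the horizontal. Measuring y along the incline from the free-surface line, vertical depth h = y·sinθ with sinθ = 0.656059.
Along the incline, y_c = h_c/sinθ = 4.23424/0.656059 = 6.45405 m.
The centroid lies 2.1/2 = 1.05 m below the top edge, so the top edge sits at y_top = 6.45405 − 1.05 = 5.40405 m along the incline.

y_top ≈ 5.40 m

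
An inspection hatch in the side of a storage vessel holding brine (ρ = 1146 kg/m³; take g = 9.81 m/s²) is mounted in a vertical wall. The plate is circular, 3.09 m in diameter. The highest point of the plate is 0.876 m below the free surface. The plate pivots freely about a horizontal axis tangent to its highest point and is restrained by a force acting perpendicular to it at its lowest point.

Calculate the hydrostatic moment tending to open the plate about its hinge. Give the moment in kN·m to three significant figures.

M ≈ 366 kN·m

γ = ρg = 1146 × 9.81 / 1000 = 11.24226 kN/m³.
The centroid is at the centre, 1.545 m below the top of the plate, so the centroid depth is h_c = 0.876 + 1.545 = 2.421 m.
A = π(1.545)² = 7.49906 m².
Resultant F = γ·h_c·A = 11.24226 × 2.421 × 7.49906 = 204.106 kN.
I_c = πr⁴/4 = π × 1.545⁴/4 = 4.47511 m⁴.
Centre of pressure: y_p = y_c + I_c/(y_c·A) = 2.421 + 4.47511/(2.421 × 7.49906) = 2.421 + 0.246492 = 2.66749 m along the plane.
The resultant acts 1.545 + 0.246492 = 1.79149 m (along the plate) below the hinge at the top edge, so the moment about the hinge is M = F × 1.79149 = 204.106 × 1.79149 = 365.654 kN·m.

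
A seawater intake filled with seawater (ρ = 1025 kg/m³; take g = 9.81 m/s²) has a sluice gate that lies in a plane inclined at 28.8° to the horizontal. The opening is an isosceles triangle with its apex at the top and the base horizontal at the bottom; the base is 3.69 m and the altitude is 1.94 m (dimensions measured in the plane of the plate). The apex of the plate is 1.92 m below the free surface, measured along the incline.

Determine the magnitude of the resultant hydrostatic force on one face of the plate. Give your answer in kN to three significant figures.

F ≈ 55.7 kN

γ = ρg = 1025 × 9.81 / 1000 = 10.05525 kN/m³.
Let θ = 28.8° be the plate's angle to the horizontal; measure y along the incline from where the plane meets the free surface. Vertical depth h = y·sinθ with sinθ = 0.481754.
With the apex up, the centroid sits 2h/3 = 2 × 1.94/3 = 1.29333 m below the apex, so y_c = 1.92 + 1.29333 = 3.21333 m and h_c = 3.21333 × 0.481754 = 1.54803 m.
A = ½ × 3.69 × 1.94 = 3.5793 m².
Resultant F = γ·h_c·A = 10.05525 × 1.54803 × 3.5793 = 55.7148 kN.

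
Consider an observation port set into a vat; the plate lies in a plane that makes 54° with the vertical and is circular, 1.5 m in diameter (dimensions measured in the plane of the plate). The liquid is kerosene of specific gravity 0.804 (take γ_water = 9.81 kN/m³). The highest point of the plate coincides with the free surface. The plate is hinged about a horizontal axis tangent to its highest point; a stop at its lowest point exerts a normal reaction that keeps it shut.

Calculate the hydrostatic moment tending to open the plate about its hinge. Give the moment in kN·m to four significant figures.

γ = 0.804 × 9.81 = 7.88724 kN/m³.
The plate makes 54° with the vertical, i.e. θ = 90° − 54° = 36° to the horizontal. Measuring y along the incline from the free-surface line, vertical depth h = y·sinθ with sinθ = 0.587785.
The centroid is at the centre, 0.75 m below the top of the plate, so y_c = 0.75 m and h_c = 0.75 × 0.587785 = 0.440839 m.
A = π(0.75)² = 1.76715 m².
Resultant F = γ·h_c·A = 7.88724 × 0.440839 × 1.76715 = 6.14439 kN.
I_c = πr⁴/4 = π × 0.75⁴/4 = 0.248505 m⁴.
Centre of pressure: y_p = y_c + I_c/(y_c·A) = 0.75 + 0.248505/(0.75 × 1.76715) = 0.75 + 0.1875 = 0.9375 m along the plane.
The resultant acts 0.75 + 0.1875 = 0.9375 m (along the plate) below the hinge at the top edge, so the moment about the hinge is M = F × 0.9375 = 6.14439 × 0.9375 = 5.76037 kN·m.

M ≈ 5.760 kN·m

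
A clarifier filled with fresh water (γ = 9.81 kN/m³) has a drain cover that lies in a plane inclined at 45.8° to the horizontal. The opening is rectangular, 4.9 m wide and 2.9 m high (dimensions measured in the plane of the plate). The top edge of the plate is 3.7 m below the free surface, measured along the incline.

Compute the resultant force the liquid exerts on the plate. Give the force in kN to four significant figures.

F ≈ 514.7 kN

γ = 9.81 kN/m³.
Let θ = 45.8° be the plate's angle to the horizontal; measure y along the incline from where the plane meets the free surface. Vertical depth h = y·sinθ with sinθ = 0.716911.
The centroid lies 2.9/2 = 1.45 m below the top edge, so y_c = 3.7 + 1.45 = 5.15 m and h_c = 5.15 × 0.716911 = 3.69209 m.
A = 4.9 × 2.9 = 14.21 m².
Resultant F = γ·h_c·A = 9.81 × 3.69209 × 14.21 = 514.678 kN.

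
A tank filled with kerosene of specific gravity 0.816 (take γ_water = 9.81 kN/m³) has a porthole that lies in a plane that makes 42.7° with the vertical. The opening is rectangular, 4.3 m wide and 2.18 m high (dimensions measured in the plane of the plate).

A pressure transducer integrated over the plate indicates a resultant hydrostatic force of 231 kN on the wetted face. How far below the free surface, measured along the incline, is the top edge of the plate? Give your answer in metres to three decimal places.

y_top ≈ 3.099 m

γ = 0.816 × 9.81 = 8.00496 kN/m³.
A = 4.3 × 2.18 = 9.374 m².
From F = γ·h_c·A, the centroid depth is h_c = 231/(8.00496 × 9.374) = 3.07842 m.
The plate makes 42.7° with the vertical, i.e. θ = 90° − 42.7° = 47.3° to the horizontal. Measuring y along the incline from the free-surface line, vertical depth h = y·sinθ with sinθ = 0.734915.
Along the incline, y_c = h_c/sinθ = 3.07842/0.734915 = 4.18881 m.
The centroid lies 2.18/2 = 1.09 m below the top edge, so the top edge sits at y_top = 4.18881 − 1.09 = 3.09881 m along the incline.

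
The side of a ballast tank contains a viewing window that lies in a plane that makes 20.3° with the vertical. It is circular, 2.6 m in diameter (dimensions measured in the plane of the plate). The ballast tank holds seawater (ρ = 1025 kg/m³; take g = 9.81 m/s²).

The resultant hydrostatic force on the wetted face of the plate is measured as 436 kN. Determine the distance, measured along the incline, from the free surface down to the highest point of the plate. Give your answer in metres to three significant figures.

γ = ρg = 1025 × 9.81 / 1000 = 10.05525 kN/m³.
A = π(1.3)² = 5.30929 m².
From F = γ·h_c·A, the centroid depth is h_c = 436/(10.05525 × 5.30929) = 8.1669 m.
The plate makes 20.3° with the vertical, i.e. θ = 90° − 20.3° = 69.7° to the horizontal. Measuring y along the incline from the free-surface line, vertical depth h = y·sinθ with sinθ = 0.937889.
Along the incline, y_c = h_c/sinθ = 8.1669/0.937889 = 8.70775 m.
The centroid is at the centre, 1.3 m below the top of the plate, so the highest point sits at y_top = 8.70775 − 1.3 = 7.40775 m along the incline.

y_top ≈ 7.41 m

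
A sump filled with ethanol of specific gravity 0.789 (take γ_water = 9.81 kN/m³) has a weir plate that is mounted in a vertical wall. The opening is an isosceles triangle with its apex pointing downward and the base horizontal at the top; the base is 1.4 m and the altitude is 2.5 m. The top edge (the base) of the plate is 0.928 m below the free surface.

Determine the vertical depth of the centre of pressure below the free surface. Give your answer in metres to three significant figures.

h_p = 1.96 m

γ = 0.789 × 9.81 = 7.74009 kN/m³.
With the apex down, the centroid sits h/3 = 2.5/3 = 0.833333 m below the base (the top edge), so the centroid depth is h_c = 0.928 + 0.833333 = 1.76133 m.
A = ½ × 1.4 × 2.5 = 1.75 m².
Resultant F = γ·h_c·A = 7.74009 × 1.76133 × 1.75 = 23.8575 kN.
I_c = b·h³/36 = 1.4 × 2.5³/36 = 0.607639 m⁴.
Centre of pressure: y_p = y_c + I_c/(y_c·A) = 1.76133 + 0.607639/(1.76133 × 1.75) = 1.76133 + 0.197136 = 1.95847 m along the plane.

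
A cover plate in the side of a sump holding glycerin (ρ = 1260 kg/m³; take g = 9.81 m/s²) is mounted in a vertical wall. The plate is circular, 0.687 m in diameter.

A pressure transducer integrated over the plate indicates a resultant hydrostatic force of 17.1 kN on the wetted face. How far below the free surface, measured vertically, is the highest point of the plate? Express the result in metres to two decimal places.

γ = ρg = 1260 × 9.81 / 1000 = 12.3606 kN/m³.
A = π(0.3435)² = 0.370684 m².
From F = γ·h_c·A, the centroid depth is h_c = 17.1/(12.3606 × 0.370684) = 3.7321 m.
The centroid is at the centre, 0.3435 m below the top of the plate, so the highest point sits at h_top = 3.7321 − 0.3435 = 3.3886 m below the surface.

d_top ≈ 3.39 m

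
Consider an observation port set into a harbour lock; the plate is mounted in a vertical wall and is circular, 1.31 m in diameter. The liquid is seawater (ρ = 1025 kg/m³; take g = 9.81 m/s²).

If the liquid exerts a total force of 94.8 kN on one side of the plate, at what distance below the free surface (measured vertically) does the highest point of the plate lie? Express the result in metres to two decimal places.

d_top ≈ 6.34 m

γ = ρg = 1025 × 9.81 / 1000 = 10.05525 kN/m³.
A = π(0.655)² = 1.34782 m².
From F = γ·h_c·A, the centroid depth is h_c = 94.8/(10.05525 × 1.34782) = 6.99493 m.
The centroid is at the centre, 0.655 m below the top of the plate, so the highest point sits at h_top = 6.99493 − 0.655 = 6.33993 m below the surface.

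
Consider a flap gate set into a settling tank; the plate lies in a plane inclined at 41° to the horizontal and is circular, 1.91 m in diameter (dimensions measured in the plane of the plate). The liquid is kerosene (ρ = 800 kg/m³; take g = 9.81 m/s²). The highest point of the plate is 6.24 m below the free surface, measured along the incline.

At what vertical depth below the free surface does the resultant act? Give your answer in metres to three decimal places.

h_p = 4.741 m

γ = ρg = 800 × 9.81 / 1000 = 7.848 kN/m³.
Let θ = 41° be the plate's angle to the horizontal; measure y along the incline from where the plane meets the free surface. Vertical depth h = y·sinθ with sinθ = 0.656059.
The centroid is at the centre, 0.955 m below the top of the plate, so y_c = 6.24 + 0.955 = 7.195 m and h_c = 7.195 × 0.656059 = 4.72034 m.
A = π(0.955)² = 2.86521 m².
Resultant F = γ·h_c·A = 7.848 × 4.72034 × 2.86521 = 106.142 kN.
I_c = πr⁴/4 = π × 0.955⁴/4 = 0.653286 m⁴.
Centre of pressure: y_p = y_c + I_c/(y_c·A) = 7.195 + 0.653286/(7.195 × 2.86521) = 7.195 + 0.0316896 = 7.22669 m along the plane.
Vertically, h_p = y_p·sinθ = 7.22669 × 0.656059 = 4.74114 m.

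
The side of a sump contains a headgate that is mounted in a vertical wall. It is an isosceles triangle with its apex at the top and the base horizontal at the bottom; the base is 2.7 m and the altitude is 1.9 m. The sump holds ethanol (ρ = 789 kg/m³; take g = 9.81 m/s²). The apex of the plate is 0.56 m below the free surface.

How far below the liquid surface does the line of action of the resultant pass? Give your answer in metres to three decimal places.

h_p = 1.936 m

γ = ρg = 789 × 9.81 / 1000 = 7.74009 kN/m³.
With the apex up, the centroid sits 2h/3 = 2 × 1.9/3 = 1.26667 m below the apex, so the centroid depth is h_c = 0.56 + 1.26667 = 1.82667 m.
A = ½ × 2.7 × 1.9 = 2.565 m².
Resultant F = γ·h_c·A = 7.74009 × 1.82667 × 2.565 = 36.2655 kN.
I_c = b·h³/36 = 2.7 × 1.9³/36 = 0.514425 m⁴.
Centre of pressure: y_p = y_c + I_c/(y_c·A) = 1.82667 + 0.514425/(1.82667 × 2.565) = 1.82667 + 0.109793 = 1.93646 m along the plane.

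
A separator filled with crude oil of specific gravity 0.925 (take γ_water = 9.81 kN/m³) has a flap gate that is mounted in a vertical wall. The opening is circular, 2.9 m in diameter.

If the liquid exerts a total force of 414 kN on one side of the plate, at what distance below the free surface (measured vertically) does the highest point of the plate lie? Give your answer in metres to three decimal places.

γ = 0.925 × 9.81 = 9.07425 kN/m³.
A = π(1.45)² = 6.6052 m².
From F = γ·h_c·A, the centroid depth is h_c = 414/(9.07425 × 6.6052) = 6.90723 m.
The centroid is at the centre, 1.45 m below the top of the plate, so the highest point sits at h_top = 6.90723 − 1.45 = 5.45723 m below the surface.

d_top ≈ 5.457 m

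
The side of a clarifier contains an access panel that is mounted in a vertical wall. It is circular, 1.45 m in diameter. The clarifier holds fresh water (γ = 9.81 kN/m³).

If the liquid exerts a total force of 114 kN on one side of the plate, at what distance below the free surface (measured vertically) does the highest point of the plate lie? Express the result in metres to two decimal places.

d_top ≈ 6.31 m

γ = 9.81 kN/m³.
A = π(0.725)² = 1.6513 m².
From F = γ·h_c·A, the centroid depth is h_c = 114/(9.81 × 1.6513) = 7.03736 m.
The centroid is at the centre, 0.725 m below the top of the plate, so the highest point sits at h_top = 7.03736 − 0.725 = 6.31236 m below the surface.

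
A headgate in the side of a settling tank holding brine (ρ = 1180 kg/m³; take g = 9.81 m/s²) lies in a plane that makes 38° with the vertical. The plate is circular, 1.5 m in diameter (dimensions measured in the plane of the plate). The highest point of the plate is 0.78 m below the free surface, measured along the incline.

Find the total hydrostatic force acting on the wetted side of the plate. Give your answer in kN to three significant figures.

γ = ρg = 1180 × 9.81 / 1000 = 11.5758 kN/m³.
The plate makes 38° with the vertical, i.e. θ = 90° − 38° = 52° to the horizontal. Measuring y along the incline from the free-surface line, vertical depth h = y·sinθ with sinθ = 0.788011.
The centroid is at the centre, 0.75 m below the top of the plate, so y_c = 0.78 + 0.75 = 1.53 m and h_c = 1.53 × 0.788011 = 1.20566 m.
A = π(0.75)² = 1.76715 m².
Resultant F = γ·h_c·A = 11.5758 × 1.20566 × 1.76715 = 24.6632 kN.

F ≈ 24.7 kN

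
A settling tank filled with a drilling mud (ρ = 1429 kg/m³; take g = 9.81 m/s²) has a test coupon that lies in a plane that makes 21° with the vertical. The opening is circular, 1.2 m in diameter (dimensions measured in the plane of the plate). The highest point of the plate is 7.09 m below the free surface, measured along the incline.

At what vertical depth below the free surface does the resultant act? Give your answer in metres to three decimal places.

h_p = 7.190 m

γ = ρg = 1429 × 9.81 / 1000 = 14.01849 kN/m³.
The plate makes 21° with the vertical, i.e. θ = 90° − 21° = 69° to the horizontal. Measuring y along the incline from the free-surface line, vertical depth h = y·sinθ with sinθ = 0.933580.
The centroid is at the centre, 0.6 m below the top of the plate, so y_c = 7.09 + 0.6 = 7.69 m and h_c = 7.69 × 0.933580 = 7.17923 m.
A = π(0.6)² = 1.13097 m².
Resultant F = γ·h_c·A = 14.01849 × 7.17923 × 1.13097 = 113.823 kN.
I_c = πr⁴/4 = π × 0.6⁴/4 = 0.101788 m⁴.
Centre of pressure: y_p = y_c + I_c/(y_c·A) = 7.69 + 0.101788/(7.69 × 1.13097) = 7.69 + 0.0117036 = 7.7017 m along the plane.
Vertically, h_p = y_p·sinθ = 7.7017 × 0.933580 = 7.19015 m.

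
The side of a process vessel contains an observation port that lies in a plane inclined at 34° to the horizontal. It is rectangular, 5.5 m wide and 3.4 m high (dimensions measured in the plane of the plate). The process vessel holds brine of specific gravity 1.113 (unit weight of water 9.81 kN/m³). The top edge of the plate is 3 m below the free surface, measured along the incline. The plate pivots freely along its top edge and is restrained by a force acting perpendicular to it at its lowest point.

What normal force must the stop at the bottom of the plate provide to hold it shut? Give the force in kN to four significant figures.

P ≈ 300.7 kN

γ = 1.113 × 9.81 = 10.91853 kN/m³.
Let θ = 34° be the plate's angle to the horizontal; measure y along the incline from where the plane meets the free surface. Vertical depth h = y·sinθ with sinθ = 0.559193.
The centroid lies 3.4/2 = 1.7 m below the top edge, so y_c = 3 + 1.7 = 4.7 m and h_c = 4.7 × 0.559193 = 2.62821 m.
A = 5.5 × 3.4 = 18.7 m².
Resultant F = γ·h_c·A = 10.91853 × 2.62821 × 18.7 = 536.619 kN.
I_c = b·h³/12 = 5.5 × 3.4³/12 = 18.0143 m⁴.
Centre of pressure: y_p = y_c + I_c/(y_c·A) = 4.7 + 18.0143/(4.7 × 18.7) = 4.7 + 0.204964 = 4.90496 m along the plane.
The resultant acts 1.7 + 0.204964 = 1.90496 m (along the plate) below the hinge at the top edge, so the moment about the hinge is M = F × 1.90496 = 536.619 × 1.90496 = 1022.24 kN·m.
A normal force at the bottom, 3.4 m from the hinge, must supply this moment: P = 1022.24/3.4 = 300.659 kN.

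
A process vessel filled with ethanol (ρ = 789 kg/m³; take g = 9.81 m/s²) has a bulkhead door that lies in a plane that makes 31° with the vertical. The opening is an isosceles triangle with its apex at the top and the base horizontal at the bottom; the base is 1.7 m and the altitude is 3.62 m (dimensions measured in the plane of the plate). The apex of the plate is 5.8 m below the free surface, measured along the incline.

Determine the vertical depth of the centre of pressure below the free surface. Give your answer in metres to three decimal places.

γ = ρg = 789 × 9.81 / 1000 = 7.74009 kN/m³.
The plate makes 31° with the vertical, i.e. θ = 90° − 31° = 59° to the horizontal. Measuring y along the incline from the free-surface line, vertical depth h = y·sinθ with sinθ = 0.857167.
With the apex up, the centroid sits 2h/3 = 2 × 3.62/3 = 2.41333 m below the apex, so y_c = 5.8 + 2.41333 = 8.21333 m and h_c = 8.21333 × 0.857167 = 7.0402 m.
A = ½ × 1.7 × 3.62 = 3.077 m².
Resultant F = γ·h_c·A = 7.74009 × 7.0402 × 3.077 = 167.671 kN.
I_c = b·h³/36 = 1.7 × 3.62³/36 = 2.24012 m⁴.
Centre of pressure: y_p = y_c + I_c/(y_c·A) = 8.21333 + 2.24012/(8.21333 × 3.077) = 8.21333 + 0.0886389 = 8.30197 m along the plane.
Vertically, h_p = y_p·sinθ = 8.30197 × 0.857167 = 7.11617 m.

h_p = 7.116 m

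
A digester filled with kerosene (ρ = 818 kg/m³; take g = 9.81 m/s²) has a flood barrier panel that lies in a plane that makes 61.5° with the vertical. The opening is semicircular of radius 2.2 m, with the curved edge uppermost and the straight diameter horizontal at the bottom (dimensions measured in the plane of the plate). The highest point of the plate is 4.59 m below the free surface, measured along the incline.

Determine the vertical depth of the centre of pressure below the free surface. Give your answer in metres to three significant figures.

h_p = 2.82 m

γ = ρg = 818 × 9.81 / 1000 = 8.02458 kN/m³.
The plate makes 61.5° with the vertical, i.e. θ = 90° − 61.5° = 28.5° to the horizontal. Measuring y along the incline from the free-surface line, vertical depth h = y·sinθ with sinθ = 0.477159.
The centroid lies 4r/(3π) = 0.933709 m above the diameter, so r − 4r/(3π) = 2.2 − 0.933709 = 1.26629 m below the topmost point, so y_c = 4.59 + 1.26629 = 5.85629 m and h_c = 5.85629 × 0.477159 = 2.79438 m.
A = πr²/2 = π × 2.2²/2 = 7.60265 m².
Resultant F = γ·h_c·A = 8.02458 × 2.79438 × 7.60265 = 170.48 kN.
I_c = (π/8 − 8/(9π))·r⁴ = 0.109757 × 2.2⁴ = 2.57112 m⁴.
Centre of pressure: y_p = y_c + I_c/(y_c·A) = 5.85629 + 2.57112/(5.85629 × 7.60265) = 5.85629 + 0.0577477 = 5.91404 m along the plane.
Vertically, h_p = y_p·sinθ = 5.91404 × 0.477159 = 2.82194 m.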